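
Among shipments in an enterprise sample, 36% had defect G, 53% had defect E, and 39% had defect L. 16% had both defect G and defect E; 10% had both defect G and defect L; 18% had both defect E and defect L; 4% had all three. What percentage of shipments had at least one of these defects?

88%

P(≥1) = 36 + 53 + 39 − 16 − 10 − 18 + 4 = 88%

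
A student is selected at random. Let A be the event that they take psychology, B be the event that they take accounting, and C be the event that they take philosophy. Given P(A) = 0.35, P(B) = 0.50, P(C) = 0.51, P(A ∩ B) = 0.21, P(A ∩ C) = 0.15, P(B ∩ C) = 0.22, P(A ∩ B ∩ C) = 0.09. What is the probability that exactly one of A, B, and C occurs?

P(exactly one) = 0.35 + 0.50 + 0.51 − 2·0.21 − 2·0.15 − 2·0.22 + 3·0.09 = 0.47

0.47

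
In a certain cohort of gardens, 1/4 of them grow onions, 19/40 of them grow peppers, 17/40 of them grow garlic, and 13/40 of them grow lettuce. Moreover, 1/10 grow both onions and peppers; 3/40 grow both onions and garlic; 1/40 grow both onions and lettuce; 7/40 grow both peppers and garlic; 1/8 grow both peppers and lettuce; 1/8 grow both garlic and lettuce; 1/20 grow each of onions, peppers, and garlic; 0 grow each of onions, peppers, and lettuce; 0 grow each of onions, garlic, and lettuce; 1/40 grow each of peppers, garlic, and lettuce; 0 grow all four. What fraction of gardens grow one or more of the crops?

By inclusion-exclusion,
P(≥1) = 1/4 + 19/40 + 17/40 + 13/40 − 1/10 − 3/40 − 1/40 − 7/40 − 1/8 − 1/8 + 1/20 + 0 + 0 + 1/40 − 0 = 37/40

37/40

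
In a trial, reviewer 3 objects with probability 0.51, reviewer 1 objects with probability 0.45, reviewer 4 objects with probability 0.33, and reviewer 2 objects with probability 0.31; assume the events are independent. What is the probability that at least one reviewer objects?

0.87541015

P(none) = (1 − 0.51) × (1 − 0.45) × (1 − 0.33) × (1 − 0.31) = 0.49 × 0.55 × 0.67 × 0.69 = 0.12458985
P(at least one) = 1 − 0.12458985 = 0.87541015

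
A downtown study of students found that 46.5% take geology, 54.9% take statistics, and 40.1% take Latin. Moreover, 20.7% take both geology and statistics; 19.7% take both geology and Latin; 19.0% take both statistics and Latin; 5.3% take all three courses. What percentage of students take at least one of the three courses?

87.4%

Using inclusion–exclusion:
P(union) = 46.5 + 54.9 + 40.1 − 20.7 − 19.7 − 19.0 + 5.3 = 87.4%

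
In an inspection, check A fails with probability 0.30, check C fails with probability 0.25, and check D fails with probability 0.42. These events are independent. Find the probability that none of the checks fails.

0.3045

P(none) = (1 − 0.30) × (1 − 0.25) × (1 − 0.42) = 0.70 × 0.75 × 0.58 = 0.3045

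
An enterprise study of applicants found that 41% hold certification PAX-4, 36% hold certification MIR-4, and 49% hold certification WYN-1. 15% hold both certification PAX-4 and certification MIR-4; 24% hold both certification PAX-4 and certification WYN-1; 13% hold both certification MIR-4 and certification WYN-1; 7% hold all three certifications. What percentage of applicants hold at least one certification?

By inclusion–exclusion:
P(union) = 41 + 36 + 49 − 15 − 24 − 13 + 7 = 81%

81%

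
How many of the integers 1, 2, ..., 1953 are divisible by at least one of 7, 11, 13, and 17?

Inclusion–exclusion gives
279 + 177 + 150 + 114 − 25 − 21 − 16 − 13 − 10 − 8 + 1 + 1 + 1 + 0 − 0 = 630

630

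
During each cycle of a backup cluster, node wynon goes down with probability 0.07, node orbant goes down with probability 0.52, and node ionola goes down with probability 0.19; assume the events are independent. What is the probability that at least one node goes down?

Since the events are independent, P(none) is the product of the individual non-occurrence probabilities.
P(none) = (1 − 0.07) × (1 − 0.52) × (1 − 0.19) = 0.93 × 0.48 × 0.81 = 0.361584
P(at least one) = 1 − 0.361584 = 0.638416

0.638416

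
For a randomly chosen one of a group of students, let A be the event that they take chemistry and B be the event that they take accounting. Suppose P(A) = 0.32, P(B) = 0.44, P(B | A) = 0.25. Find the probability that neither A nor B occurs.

P(A ∩ B) = P(A)·P(B|A) = 0.32 × 0.25 = 0.08
P(A ∪ B) = 0.32 + 0.44 − 0.08 = 0.68
P(none) = 1 − 0.68 = 0.32

0.32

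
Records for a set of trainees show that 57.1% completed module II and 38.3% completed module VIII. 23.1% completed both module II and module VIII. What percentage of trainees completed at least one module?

72.3%

Apply inclusion-exclusion:
P(union) = 57.1 + 38.3 − 23.1 = 72.3%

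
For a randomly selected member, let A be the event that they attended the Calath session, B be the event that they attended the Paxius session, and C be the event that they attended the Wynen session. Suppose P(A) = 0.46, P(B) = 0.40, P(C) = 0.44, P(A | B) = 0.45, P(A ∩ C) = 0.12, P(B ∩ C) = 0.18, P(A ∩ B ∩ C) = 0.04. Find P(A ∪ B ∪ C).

0.86

P(A ∩ B) = P(B)·P(A|B) = 0.40 × 0.45 = 0.18
P(A ∪ B ∪ C) = 0.46 + 0.40 + 0.44 − 0.18 − 0.12 − 0.18 + 0.04 = 0.86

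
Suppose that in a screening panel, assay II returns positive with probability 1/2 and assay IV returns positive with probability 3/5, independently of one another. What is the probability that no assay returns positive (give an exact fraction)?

1/5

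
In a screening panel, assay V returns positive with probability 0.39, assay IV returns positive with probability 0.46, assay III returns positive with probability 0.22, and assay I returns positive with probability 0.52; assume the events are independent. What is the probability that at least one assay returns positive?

0.87667264

P(none) = (1 − 0.39) × (1 − 0.46) × (1 − 0.22) × (1 − 0.52) = 0.61 × 0.54 × 0.78 × 0.48 = 0.12332736
P(at least one) = 1 − 0.12332736 = 0.87667264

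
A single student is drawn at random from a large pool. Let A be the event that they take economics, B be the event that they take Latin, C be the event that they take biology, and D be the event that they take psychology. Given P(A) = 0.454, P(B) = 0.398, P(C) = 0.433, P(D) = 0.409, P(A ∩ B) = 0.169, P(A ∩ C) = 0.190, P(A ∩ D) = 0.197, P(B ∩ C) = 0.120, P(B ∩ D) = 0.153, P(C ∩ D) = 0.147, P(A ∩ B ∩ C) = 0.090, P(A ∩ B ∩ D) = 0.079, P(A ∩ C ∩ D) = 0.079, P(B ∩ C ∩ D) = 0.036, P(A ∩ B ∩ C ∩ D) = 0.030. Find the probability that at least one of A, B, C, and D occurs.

0.972

Inclusion–exclusion gives
P(A ∪ B ∪ C ∪ D) = 0.454 + 0.398 + 0.433 + 0.409 − 0.169 − 0.190 − 0.197 − 0.120 − 0.153 − 0.147 + 0.090 + 0.079 + 0.079 + 0.036 − 0.030 = 0.972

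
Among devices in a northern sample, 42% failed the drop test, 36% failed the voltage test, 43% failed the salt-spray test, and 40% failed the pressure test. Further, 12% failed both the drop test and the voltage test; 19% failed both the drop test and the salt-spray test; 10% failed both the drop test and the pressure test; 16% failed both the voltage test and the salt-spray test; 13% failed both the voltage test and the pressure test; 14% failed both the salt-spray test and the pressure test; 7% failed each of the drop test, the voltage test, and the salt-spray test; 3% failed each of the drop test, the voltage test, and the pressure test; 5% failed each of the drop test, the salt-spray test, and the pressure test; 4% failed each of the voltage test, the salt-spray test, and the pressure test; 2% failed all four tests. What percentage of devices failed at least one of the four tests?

94%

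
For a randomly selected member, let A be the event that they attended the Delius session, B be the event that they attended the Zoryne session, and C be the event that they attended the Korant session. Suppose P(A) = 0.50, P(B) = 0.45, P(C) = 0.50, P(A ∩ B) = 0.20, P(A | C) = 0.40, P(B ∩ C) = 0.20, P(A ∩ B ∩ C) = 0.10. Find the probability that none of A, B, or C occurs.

0.05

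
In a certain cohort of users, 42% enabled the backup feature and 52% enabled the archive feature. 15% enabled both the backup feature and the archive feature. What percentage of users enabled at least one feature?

P(≥1) = 42 + 52 − 15 = 79%

79%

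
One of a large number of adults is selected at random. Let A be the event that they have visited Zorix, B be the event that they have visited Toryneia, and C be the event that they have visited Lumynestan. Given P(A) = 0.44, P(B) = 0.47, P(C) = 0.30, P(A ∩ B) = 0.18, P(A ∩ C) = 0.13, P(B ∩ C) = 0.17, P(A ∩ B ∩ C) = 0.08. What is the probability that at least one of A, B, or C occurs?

0.81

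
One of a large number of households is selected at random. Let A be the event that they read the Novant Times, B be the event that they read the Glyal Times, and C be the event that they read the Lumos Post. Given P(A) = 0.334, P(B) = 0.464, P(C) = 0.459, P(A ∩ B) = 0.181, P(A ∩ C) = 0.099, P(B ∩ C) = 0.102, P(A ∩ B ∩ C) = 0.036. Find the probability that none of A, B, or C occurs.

0.089

P(A ∪ B ∪ C) = 0.334 + 0.464 + 0.459 − 0.181 − 0.099 − 0.102 + 0.036 = 0.911
P(none) = 1 − 0.911 = 0.089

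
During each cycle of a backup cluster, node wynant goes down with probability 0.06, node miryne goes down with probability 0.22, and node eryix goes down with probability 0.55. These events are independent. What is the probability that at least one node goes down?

Independence gives P(none) = ∏(1 − pᵢ).
P(none) = (1 − 0.06) × (1 − 0.22) × (1 − 0.55) = 0.94 × 0.78 × 0.45 = 0.32994
P(at least one) = 1 − 0.32994 = 0.67006

0.67006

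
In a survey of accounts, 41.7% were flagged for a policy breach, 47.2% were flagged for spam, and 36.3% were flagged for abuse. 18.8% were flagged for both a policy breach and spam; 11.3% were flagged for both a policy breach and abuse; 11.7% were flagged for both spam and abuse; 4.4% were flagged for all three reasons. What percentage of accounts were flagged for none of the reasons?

12.2%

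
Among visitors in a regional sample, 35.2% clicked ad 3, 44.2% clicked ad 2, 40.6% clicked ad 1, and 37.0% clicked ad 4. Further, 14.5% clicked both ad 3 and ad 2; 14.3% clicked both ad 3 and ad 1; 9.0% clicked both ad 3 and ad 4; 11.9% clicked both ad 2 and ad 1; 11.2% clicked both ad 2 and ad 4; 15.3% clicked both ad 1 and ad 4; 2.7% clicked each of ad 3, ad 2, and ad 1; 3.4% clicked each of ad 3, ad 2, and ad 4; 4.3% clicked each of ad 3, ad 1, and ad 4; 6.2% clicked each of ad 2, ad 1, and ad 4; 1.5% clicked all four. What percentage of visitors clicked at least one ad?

P(≥1) = 35.2 + 44.2 + 40.6 + 37.0 − 14.5 − 14.3 − 9.0 − 11.9 − 11.2 − 15.3 + 2.7 + 3.4 + 4.3 + 6.2 − 1.5 = 95.9%

95.9%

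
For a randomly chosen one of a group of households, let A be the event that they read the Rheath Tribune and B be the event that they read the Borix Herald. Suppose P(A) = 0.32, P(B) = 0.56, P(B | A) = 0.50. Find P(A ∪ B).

0.72

P(A ∩ B) = P(A)·P(B|A) = 0.32 × 0.50 = 0.16
Inclusion–exclusion gives
P(A ∪ B) = 0.32 + 0.56 − 0.16 = 0.72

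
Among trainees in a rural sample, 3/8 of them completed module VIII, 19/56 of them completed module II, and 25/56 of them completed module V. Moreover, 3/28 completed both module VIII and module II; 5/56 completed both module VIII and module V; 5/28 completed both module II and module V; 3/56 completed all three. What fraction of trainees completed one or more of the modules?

47/56

Inclusion–exclusion gives
P(union) = 3/8 + 19/56 + 25/56 − 3/28 − 5/56 − 5/28 + 3/56 = 47/56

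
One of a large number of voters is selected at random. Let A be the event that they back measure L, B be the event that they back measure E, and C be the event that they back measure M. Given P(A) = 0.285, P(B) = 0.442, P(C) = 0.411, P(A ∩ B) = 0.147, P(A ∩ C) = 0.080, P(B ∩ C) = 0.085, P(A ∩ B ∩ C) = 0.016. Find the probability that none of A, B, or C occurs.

Apply inclusion-exclusion:
P(A ∪ B ∪ C) = 0.285 + 0.442 + 0.411 − 0.147 − 0.080 − 0.085 + 0.016 = 0.842
P(none) = 1 − 0.842 = 0.158

0.158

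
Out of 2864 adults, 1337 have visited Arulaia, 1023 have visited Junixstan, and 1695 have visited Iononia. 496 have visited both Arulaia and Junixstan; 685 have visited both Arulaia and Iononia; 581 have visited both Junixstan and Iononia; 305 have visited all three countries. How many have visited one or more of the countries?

2598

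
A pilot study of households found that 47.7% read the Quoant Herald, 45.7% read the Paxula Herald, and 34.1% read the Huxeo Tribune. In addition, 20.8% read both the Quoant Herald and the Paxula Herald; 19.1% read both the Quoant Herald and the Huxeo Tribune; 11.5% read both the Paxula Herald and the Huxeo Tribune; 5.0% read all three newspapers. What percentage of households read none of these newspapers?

18.9%

By inclusion-exclusion,
P(union) = 47.7 + 45.7 + 34.1 − 20.8 − 19.1 − 11.5 + 5.0 = 81.1%
P(none) = 100% − 81.1% = 18.9%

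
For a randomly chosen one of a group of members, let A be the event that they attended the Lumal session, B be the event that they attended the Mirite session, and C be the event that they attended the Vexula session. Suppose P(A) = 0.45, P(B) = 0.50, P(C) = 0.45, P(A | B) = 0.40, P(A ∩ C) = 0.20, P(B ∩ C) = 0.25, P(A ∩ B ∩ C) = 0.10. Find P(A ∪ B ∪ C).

0.85

P(A ∩ B) = P(B)·P(A|B) = 0.50 × 0.40 = 0.20
Using inclusion–exclusion:
P(A ∪ B ∪ C) = 0.45 + 0.50 + 0.45 − 0.20 − 0.20 − 0.25 + 0.10 = 0.85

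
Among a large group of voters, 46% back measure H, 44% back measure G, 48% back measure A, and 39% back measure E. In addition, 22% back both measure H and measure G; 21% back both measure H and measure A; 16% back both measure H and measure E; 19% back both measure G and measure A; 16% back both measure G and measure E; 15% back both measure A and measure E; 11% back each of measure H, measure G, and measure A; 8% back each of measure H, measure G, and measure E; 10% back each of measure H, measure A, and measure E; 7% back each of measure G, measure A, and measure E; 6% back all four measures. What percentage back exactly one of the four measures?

43%

Using the inclusion–exclusion count for exactly one event:
P(exactly one) = 46 + 44 + 48 + 39 − 2·22 − 2·21 − 2·16 − 2·19 − 2·16 − 2·15 + 3·11 + 3·8 + 3·10 + 3·7 − 4·6 = 43%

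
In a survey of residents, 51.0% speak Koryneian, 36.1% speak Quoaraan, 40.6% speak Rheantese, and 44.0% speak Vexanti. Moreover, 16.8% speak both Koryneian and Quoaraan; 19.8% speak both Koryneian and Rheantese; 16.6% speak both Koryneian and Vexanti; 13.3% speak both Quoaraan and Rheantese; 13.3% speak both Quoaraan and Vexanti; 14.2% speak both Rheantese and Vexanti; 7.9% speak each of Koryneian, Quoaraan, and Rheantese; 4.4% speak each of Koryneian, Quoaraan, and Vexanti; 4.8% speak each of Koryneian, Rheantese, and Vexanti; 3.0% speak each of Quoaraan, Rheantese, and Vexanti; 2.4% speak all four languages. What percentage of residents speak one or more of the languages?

Apply inclusion-exclusion:
P(at least one) = 51.0 + 36.1 + 40.6 + 44.0 − 16.8 − 19.8 − 16.6 − 13.3 − 13.3 − 14.2 + 7.9 + 4.4 + 4.8 + 3.0 − 2.4 = 95.4%

95.4%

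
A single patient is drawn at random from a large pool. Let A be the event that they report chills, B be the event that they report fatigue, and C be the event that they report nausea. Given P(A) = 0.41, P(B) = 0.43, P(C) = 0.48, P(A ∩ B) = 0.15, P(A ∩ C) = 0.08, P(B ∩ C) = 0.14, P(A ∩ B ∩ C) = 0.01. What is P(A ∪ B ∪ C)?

0.96

P(A ∪ B ∪ C) = 0.41 + 0.43 + 0.48 − 0.15 − 0.08 − 0.14 + 0.01 = 0.96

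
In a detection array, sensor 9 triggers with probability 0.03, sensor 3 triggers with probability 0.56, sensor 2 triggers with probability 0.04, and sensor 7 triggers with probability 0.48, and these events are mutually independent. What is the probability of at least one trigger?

Since the events are independent, P(none) is the product of the individual non-occurrence probabilities.
P(none) = (1 − 0.03) × (1 − 0.56) × (1 − 0.04) × (1 − 0.48) = 0.97 × 0.44 × 0.96 × 0.52 = 0.21305856
P(at least one) = 1 − 0.21305856 = 0.78694144

0.78694144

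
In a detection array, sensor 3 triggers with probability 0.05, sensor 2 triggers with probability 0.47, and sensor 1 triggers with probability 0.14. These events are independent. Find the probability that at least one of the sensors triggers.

0.56699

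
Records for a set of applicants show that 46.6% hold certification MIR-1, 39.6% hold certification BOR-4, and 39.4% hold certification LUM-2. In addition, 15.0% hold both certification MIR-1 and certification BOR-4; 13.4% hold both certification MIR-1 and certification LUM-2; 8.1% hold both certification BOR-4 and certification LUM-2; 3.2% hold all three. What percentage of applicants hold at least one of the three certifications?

92.3%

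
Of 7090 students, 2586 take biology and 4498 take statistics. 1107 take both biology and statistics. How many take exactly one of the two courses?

4870

N(exactly one) = 2586 + 4498 − 2·1107 = 4870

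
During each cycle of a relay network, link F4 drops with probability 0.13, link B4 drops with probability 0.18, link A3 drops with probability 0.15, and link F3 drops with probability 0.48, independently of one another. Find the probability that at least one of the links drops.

0.6846772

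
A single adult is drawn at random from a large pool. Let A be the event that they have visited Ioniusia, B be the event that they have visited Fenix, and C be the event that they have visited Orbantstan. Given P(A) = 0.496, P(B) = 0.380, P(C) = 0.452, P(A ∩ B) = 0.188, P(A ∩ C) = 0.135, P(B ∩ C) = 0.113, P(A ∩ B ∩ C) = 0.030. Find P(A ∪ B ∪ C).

P(A ∪ B ∪ C) = 0.496 + 0.380 + 0.452 − 0.188 − 0.135 − 0.113 + 0.030 = 0.922

0.922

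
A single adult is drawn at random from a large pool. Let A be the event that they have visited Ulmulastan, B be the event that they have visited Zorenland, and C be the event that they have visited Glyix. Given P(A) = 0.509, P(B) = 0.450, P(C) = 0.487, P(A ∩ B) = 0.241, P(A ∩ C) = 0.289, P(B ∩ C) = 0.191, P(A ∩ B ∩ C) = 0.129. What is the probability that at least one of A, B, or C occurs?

Using inclusion–exclusion:
P(A ∪ B ∪ C) = 0.509 + 0.450 + 0.487 − 0.241 − 0.289 − 0.191 + 0.129 = 0.854

0.854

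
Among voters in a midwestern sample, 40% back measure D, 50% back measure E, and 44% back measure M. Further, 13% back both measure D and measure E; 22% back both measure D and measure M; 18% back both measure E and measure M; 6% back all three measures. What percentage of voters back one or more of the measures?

P(at least one) = 40 + 50 + 44 − 13 − 22 − 18 + 6 = 87%

87%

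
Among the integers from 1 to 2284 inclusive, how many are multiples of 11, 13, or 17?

479

floor(2284/11) + floor(2284/13) + floor(2284/17) − floor(2284/143) − floor(2284/187) − floor(2284/221) + floor(2284/2431) = 207 + 175 + 134 − 15 − 12 − 10 + 0 = 479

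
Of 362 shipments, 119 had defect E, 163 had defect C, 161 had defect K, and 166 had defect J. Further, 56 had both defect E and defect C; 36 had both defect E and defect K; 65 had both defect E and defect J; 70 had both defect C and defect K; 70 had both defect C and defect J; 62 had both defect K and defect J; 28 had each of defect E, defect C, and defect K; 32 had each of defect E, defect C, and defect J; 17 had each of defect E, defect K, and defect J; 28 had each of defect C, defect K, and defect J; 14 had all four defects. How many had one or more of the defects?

341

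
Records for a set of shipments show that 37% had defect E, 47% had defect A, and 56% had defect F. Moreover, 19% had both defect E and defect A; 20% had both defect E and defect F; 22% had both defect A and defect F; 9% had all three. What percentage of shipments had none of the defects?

P(union) = 37 + 47 + 56 − 19 − 20 − 22 + 9 = 88%
P(none) = 100% − 88% = 12%

12%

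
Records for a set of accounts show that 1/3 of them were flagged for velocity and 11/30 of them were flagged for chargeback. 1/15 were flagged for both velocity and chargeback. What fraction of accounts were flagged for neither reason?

Apply inclusion-exclusion:
P(union) = 1/3 + 11/30 − 1/15 = 19/30
P(none) = 1 − 19/30 = 11/30

11/30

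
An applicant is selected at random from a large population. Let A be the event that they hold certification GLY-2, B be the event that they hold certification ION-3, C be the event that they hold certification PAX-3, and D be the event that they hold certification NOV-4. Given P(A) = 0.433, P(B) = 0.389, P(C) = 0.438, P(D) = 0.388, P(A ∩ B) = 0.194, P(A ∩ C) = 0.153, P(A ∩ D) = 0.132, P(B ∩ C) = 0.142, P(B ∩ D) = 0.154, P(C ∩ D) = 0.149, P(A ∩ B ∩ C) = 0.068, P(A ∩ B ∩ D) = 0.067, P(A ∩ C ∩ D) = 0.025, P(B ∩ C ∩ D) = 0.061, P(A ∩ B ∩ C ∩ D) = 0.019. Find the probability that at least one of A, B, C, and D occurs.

By inclusion–exclusion:
P(A ∪ B ∪ C ∪ D) = 0.433 + 0.389 + 0.438 + 0.388 − 0.194 − 0.153 − 0.132 − 0.142 − 0.154 − 0.149 + 0.068 + 0.067 + 0.025 + 0.061 − 0.019 = 0.926

0.926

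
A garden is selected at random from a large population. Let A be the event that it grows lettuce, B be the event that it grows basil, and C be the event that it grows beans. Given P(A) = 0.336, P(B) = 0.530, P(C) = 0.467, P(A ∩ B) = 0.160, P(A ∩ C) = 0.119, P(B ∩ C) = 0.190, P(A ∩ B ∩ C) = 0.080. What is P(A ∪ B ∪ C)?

0.944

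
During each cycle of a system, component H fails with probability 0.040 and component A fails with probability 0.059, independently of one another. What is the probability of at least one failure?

0.09664

Since the events are independent, P(none) is the product of the individual non-occurrence probabilities.
P(none) = (1 − 0.040) × (1 − 0.059) = 0.960 × 0.941 = 0.90336
P(at least one) = 1 − 0.90336 = 0.09664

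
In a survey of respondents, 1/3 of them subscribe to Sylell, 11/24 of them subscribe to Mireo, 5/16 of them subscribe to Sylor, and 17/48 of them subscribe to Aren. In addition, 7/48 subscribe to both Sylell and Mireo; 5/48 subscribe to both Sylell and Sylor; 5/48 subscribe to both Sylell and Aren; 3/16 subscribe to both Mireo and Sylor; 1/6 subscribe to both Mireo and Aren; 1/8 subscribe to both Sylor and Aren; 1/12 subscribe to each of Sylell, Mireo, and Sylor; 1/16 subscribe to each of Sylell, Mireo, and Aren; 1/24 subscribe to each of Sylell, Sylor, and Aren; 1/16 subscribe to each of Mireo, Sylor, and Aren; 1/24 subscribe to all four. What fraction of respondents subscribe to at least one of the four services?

5/6

P(≥1) = 1/3 + 11/24 + 5/16 + 17/48 − 7/48 − 5/48 − 5/48 − 3/16 − 1/6 − 1/8 + 1/12 + 1/16 + 1/24 + 1/16 − 1/24 = 5/6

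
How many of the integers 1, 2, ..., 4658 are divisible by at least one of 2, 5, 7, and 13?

3183

Using inclusion–exclusion:
⌊4658/2⌋ + ⌊4658/5⌋ + ⌊4658/7⌋ + ⌊4658/13⌋ − ⌊4658/10⌋ − ⌊4658/14⌋ − ⌊4658/26⌋ − ⌊4658/35⌋ − ⌊4658/65⌋ − ⌊4658/91⌋ + ⌊4658/70⌋ + ⌊4658/130⌋ + ⌊4658/182⌋ + ⌊4658/455⌋ − ⌊4658/910⌋ = 2329 + 931 + 665 + 358 − 465 − 332 − 179 − 133 − 71 − 51 + 66 + 35 + 25 + 10 − 5 = 3183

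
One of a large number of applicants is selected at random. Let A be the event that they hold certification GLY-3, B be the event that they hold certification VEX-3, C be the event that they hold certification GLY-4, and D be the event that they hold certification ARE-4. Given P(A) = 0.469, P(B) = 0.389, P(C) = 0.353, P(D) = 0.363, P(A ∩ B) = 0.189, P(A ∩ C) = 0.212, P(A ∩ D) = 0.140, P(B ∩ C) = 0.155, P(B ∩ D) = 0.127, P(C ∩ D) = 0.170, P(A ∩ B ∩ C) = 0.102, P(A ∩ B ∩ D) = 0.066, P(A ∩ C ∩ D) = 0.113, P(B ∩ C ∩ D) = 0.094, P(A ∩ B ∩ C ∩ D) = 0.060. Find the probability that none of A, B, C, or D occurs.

P(A ∪ B ∪ C ∪ D) = 0.469 + 0.389 + 0.353 + 0.363 − 0.189 − 0.212 − 0.140 − 0.155 − 0.127 − 0.170 + 0.102 + 0.066 + 0.113 + 0.094 − 0.060 = 0.896
P(none) = 1 − 0.896 = 0.104

0.104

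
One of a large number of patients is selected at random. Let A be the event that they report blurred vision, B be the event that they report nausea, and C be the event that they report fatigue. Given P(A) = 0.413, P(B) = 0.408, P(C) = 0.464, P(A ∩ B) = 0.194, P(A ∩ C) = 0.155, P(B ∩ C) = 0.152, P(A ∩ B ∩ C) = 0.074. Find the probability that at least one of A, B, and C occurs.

P(A ∪ B ∪ C) = 0.413 + 0.408 + 0.464 − 0.194 − 0.155 − 0.152 + 0.074 = 0.858

0.858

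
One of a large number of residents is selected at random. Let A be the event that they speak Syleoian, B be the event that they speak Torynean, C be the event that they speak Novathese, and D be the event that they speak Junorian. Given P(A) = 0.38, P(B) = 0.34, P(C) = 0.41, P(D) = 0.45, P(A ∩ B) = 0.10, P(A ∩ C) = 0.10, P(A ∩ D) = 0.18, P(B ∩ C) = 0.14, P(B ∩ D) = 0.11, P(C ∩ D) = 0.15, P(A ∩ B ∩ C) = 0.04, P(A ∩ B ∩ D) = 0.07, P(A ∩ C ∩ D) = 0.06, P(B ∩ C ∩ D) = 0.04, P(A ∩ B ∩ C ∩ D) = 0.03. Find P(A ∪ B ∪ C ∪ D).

0.98

P(A ∪ B ∪ C ∪ D) = 0.38 + 0.34 + 0.41 + 0.45 − 0.10 − 0.10 − 0.18 − 0.14 − 0.11 − 0.15 + 0.04 + 0.07 + 0.06 + 0.04 − 0.03 = 0.98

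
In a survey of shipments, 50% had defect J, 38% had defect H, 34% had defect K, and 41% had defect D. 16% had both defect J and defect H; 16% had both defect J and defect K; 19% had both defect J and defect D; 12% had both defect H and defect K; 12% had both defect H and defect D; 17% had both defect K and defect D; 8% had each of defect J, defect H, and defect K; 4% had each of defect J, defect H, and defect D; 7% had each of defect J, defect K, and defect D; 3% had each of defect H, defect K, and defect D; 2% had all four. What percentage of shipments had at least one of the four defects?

91%

Using inclusion–exclusion:
P(at least one) = 50 + 38 + 34 + 41 − 16 − 16 − 19 − 12 − 12 − 17 + 8 + 4 + 7 + 3 − 2 = 91%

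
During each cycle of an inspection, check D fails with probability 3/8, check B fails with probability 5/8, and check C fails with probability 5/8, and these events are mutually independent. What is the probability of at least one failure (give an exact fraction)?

P(none) = (1 − 3/8) × (1 − 5/8) × (1 − 5/8) = 5/8 × 3/8 × 3/8 = 45/512
P(at least one) = 1 − 45/512 = 467/512

467/512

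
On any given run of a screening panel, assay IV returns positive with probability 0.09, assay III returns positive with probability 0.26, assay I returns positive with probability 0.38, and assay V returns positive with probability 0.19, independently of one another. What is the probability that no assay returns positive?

P(none) = (1 − 0.09) × (1 − 0.26) × (1 − 0.38) × (1 − 0.19) = 0.91 × 0.74 × 0.62 × 0.81 = 0.33818148

0.33818148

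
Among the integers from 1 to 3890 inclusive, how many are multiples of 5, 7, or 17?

Using inclusion–exclusion:
floor(3890/5) + floor(3890/7) + floor(3890/17) − floor(3890/35) − floor(3890/85) − floor(3890/119) + floor(3890/595) = 778 + 555 + 228 − 111 − 45 − 32 + 6 = 1379

1379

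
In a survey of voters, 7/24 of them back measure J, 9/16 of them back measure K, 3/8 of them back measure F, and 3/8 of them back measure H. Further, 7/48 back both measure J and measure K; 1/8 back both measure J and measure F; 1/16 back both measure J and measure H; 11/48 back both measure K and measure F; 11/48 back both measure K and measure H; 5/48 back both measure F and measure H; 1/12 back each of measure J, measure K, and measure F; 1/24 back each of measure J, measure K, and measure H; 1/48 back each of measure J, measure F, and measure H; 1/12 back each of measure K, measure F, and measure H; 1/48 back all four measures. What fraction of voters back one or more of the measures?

Using inclusion–exclusion:
P(union) = 7/24 + 9/16 + 3/8 + 3/8 − 7/48 − 1/8 − 1/16 − 11/48 − 11/48 − 5/48 + 1/12 + 1/24 + 1/48 + 1/12 − 1/48 = 11/12

11/12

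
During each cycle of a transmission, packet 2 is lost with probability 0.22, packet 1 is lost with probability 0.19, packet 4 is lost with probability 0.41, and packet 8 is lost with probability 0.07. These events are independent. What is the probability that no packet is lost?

0.34666866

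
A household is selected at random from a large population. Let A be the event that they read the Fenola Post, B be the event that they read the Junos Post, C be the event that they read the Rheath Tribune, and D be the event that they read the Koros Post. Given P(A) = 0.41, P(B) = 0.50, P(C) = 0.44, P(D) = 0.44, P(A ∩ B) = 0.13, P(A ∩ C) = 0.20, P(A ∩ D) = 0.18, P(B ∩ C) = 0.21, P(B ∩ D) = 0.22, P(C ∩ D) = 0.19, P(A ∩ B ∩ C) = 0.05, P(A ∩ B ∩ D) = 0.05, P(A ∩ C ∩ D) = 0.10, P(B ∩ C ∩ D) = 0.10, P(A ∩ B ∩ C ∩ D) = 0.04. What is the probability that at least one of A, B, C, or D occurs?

0.92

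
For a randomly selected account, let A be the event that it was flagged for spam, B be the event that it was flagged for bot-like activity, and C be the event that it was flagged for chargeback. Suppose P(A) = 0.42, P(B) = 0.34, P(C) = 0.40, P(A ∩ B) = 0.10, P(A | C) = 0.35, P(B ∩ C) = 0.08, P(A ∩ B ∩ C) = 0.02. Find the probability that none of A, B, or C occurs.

P(A ∩ C) = P(C)·P(A|C) = 0.40 × 0.35 = 0.14
P(A ∪ B ∪ C) = 0.42 + 0.34 + 0.40 − 0.10 − 0.14 − 0.08 + 0.02 = 0.86
P(none) = 1 − 0.86 = 0.14

0.14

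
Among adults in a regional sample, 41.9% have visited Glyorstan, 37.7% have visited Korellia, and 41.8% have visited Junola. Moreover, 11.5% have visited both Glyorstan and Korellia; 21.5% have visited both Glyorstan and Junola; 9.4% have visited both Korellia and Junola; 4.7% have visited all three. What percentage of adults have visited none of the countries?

Apply inclusion-exclusion:
P(≥1) = 41.9 + 37.7 + 41.8 − 11.5 − 21.5 − 9.4 + 4.7 = 83.7%
P(none) = 100% − 83.7% = 16.3%

16.3%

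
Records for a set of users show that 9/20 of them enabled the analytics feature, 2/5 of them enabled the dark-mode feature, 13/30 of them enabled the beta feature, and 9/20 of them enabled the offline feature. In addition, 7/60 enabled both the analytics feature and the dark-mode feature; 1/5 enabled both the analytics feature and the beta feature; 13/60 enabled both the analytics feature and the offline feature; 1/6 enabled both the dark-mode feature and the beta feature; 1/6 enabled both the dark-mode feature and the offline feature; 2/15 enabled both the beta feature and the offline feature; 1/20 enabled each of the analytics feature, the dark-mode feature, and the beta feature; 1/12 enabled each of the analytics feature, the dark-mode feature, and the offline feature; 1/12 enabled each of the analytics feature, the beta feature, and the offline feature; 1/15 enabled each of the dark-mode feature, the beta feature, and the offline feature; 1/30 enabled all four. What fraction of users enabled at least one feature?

59/60

P(≥1) = 9/20 + 2/5 + 13/30 + 9/20 − 7/60 − 1/5 − 13/60 − 1/6 − 1/6 − 2/15 + 1/20 + 1/12 + 1/12 + 1/15 − 1/30 = 59/60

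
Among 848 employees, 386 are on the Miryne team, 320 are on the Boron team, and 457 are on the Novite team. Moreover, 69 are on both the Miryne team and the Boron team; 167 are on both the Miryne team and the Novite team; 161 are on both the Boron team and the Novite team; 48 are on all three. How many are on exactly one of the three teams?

|exactly one| = 386 + 320 + 457 − 2·69 − 2·167 − 2·161 + 3·48 = 513

513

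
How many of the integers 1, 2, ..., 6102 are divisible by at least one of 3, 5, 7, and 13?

3528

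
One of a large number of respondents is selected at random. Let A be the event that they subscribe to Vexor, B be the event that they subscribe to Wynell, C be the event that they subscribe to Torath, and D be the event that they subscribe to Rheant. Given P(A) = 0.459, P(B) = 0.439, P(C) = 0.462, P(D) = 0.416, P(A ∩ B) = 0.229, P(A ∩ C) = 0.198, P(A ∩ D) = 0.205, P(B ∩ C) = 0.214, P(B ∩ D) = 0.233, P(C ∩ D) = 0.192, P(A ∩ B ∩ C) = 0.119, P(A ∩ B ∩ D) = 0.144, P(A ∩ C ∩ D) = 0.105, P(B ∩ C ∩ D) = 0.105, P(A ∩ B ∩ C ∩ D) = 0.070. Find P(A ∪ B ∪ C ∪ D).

0.908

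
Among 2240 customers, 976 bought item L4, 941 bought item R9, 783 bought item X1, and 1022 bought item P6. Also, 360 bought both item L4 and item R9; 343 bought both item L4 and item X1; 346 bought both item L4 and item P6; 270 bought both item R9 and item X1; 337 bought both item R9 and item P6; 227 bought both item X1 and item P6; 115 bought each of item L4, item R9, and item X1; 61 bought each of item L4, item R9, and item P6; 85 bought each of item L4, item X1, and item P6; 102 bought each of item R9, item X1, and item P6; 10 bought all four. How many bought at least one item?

Inclusion–exclusion gives
N(≥1) = 976 + 941 + 783 + 1022 − 360 − 343 − 346 − 270 − 337 − 227 + 115 + 61 + 85 + 102 − 10 = 2192

2192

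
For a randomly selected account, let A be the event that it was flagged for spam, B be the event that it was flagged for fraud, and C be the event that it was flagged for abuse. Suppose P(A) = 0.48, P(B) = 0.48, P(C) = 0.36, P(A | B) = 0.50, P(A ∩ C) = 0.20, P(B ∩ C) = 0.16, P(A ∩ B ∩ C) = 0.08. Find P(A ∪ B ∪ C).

0.80

P(A ∩ B) = P(B)·P(A|B) = 0.48 × 0.50 = 0.24
Using inclusion–exclusion:
P(A ∪ B ∪ C) = 0.48 + 0.48 + 0.36 − 0.24 − 0.20 − 0.16 + 0.08 = 0.80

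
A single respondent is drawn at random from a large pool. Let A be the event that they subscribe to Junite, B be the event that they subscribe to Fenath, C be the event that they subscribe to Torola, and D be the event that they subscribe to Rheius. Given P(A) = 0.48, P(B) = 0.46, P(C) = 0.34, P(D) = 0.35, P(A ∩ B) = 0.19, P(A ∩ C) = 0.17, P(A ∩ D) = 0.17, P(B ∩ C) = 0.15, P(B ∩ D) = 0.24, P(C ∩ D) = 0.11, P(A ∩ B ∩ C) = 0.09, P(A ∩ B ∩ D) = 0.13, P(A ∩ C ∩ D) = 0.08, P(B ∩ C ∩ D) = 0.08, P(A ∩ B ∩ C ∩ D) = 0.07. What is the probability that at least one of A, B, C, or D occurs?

0.91

P(A ∪ B ∪ C ∪ D) = 0.48 + 0.46 + 0.34 + 0.35 − 0.19 − 0.17 − 0.17 − 0.15 − 0.24 − 0.11 + 0.09 + 0.13 + 0.08 + 0.08 − 0.07 = 0.91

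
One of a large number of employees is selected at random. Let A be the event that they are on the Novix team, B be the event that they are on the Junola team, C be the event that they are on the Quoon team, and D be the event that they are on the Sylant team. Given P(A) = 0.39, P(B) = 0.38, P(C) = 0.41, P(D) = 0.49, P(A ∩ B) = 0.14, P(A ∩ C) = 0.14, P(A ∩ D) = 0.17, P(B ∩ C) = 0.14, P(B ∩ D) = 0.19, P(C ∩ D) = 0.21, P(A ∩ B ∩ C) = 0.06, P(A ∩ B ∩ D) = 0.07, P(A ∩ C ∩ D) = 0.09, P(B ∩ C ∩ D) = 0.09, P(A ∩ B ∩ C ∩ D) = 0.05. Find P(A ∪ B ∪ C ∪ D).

P(A ∪ B ∪ C ∪ D) = 0.39 + 0.38 + 0.41 + 0.49 − 0.14 − 0.14 − 0.17 − 0.14 − 0.19 − 0.21 + 0.06 + 0.07 + 0.09 + 0.09 − 0.05 = 0.94

0.94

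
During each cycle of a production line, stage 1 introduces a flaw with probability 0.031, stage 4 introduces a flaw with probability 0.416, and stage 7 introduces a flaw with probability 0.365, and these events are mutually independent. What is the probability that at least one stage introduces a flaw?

Independence gives P(none) = ∏(1 − pᵢ).
P(none) = (1 − 0.031) × (1 − 0.416) × (1 − 0.365) = 0.969 × 0.584 × 0.635 = 0.35934396
P(at least one) = 1 − 0.35934396 = 0.64065604

0.64065604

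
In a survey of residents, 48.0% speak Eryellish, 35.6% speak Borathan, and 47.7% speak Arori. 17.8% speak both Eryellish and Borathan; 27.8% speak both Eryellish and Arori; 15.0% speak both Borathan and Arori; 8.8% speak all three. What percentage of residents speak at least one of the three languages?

79.5%

Using inclusion–exclusion:
P(≥1) = 48.0 + 35.6 + 47.7 − 17.8 − 27.8 − 15.0 + 8.8 = 79.5%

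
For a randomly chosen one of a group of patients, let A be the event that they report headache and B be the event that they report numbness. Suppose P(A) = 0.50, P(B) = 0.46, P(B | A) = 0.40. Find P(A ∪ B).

0.76

P(A ∩ B) = P(A)·P(B|A) = 0.50 × 0.40 = 0.20
By inclusion-exclusion,
P(A ∪ B) = 0.50 + 0.46 − 0.20 = 0.76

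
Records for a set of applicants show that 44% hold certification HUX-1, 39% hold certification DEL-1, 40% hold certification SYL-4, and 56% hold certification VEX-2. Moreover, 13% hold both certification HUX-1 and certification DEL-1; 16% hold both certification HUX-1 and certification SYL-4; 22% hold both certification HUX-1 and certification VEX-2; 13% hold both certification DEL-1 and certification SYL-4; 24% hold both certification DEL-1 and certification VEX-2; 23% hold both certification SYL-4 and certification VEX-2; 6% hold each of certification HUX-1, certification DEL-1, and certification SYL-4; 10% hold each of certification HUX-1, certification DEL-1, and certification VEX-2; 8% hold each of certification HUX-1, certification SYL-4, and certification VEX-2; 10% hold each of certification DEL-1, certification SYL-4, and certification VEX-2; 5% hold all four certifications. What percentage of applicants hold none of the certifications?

P(≥1) = 44 + 39 + 40 + 56 − 13 − 16 − 22 − 13 − 24 − 23 + 6 + 10 + 8 + 10 − 5 = 97%
P(none) = 100% − 97% = 3%

3%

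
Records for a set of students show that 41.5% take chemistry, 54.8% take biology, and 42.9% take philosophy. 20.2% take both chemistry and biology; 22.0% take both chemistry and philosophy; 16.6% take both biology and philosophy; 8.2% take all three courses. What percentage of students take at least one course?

Apply inclusion-exclusion:
P(union) = 41.5 + 54.8 + 42.9 − 20.2 − 22.0 − 16.6 + 8.2 = 88.6%

88.6%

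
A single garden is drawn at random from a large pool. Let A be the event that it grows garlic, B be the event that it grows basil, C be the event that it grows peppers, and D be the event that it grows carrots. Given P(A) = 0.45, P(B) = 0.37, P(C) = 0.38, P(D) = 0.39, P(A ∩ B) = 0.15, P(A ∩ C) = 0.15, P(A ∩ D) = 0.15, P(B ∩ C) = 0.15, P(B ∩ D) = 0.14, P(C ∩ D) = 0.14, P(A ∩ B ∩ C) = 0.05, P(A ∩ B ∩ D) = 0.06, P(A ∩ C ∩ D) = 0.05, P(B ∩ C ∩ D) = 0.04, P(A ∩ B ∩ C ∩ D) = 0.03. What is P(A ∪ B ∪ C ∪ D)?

0.88

Inclusion–exclusion gives
P(A ∪ B ∪ C ∪ D) = 0.45 + 0.37 + 0.38 + 0.39 − 0.15 − 0.15 − 0.15 − 0.15 − 0.14 − 0.14 + 0.05 + 0.06 + 0.05 + 0.04 − 0.03 = 0.88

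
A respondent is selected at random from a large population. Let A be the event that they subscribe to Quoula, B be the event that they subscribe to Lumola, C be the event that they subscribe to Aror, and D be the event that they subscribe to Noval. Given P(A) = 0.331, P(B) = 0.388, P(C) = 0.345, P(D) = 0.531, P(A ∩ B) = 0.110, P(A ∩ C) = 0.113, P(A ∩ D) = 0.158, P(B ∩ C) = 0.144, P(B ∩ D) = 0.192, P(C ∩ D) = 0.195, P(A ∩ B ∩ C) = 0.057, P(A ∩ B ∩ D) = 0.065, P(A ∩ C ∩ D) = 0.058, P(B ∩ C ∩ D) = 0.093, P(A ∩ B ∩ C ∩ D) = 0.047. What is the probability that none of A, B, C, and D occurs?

0.091

By inclusion-exclusion,
P(A ∪ B ∪ C ∪ D) = 0.331 + 0.388 + 0.345 + 0.531 − 0.110 − 0.113 − 0.158 − 0.144 − 0.192 − 0.195 + 0.057 + 0.065 + 0.058 + 0.093 − 0.047 = 0.909
P(none) = 1 − 0.909 = 0.091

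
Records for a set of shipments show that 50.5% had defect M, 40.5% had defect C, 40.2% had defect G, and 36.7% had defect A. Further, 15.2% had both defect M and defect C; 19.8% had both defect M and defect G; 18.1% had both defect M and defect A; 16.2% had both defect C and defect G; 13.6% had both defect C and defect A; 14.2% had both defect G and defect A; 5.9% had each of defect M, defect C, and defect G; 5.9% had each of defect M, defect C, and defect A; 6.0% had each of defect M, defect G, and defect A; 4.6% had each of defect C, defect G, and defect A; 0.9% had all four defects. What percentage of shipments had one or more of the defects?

P(at least one) = 50.5 + 40.5 + 40.2 + 36.7 − 15.2 − 19.8 − 18.1 − 16.2 − 13.6 − 14.2 + 5.9 + 5.9 + 6.0 + 4.6 − 0.9 = 92.3%

92.3%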